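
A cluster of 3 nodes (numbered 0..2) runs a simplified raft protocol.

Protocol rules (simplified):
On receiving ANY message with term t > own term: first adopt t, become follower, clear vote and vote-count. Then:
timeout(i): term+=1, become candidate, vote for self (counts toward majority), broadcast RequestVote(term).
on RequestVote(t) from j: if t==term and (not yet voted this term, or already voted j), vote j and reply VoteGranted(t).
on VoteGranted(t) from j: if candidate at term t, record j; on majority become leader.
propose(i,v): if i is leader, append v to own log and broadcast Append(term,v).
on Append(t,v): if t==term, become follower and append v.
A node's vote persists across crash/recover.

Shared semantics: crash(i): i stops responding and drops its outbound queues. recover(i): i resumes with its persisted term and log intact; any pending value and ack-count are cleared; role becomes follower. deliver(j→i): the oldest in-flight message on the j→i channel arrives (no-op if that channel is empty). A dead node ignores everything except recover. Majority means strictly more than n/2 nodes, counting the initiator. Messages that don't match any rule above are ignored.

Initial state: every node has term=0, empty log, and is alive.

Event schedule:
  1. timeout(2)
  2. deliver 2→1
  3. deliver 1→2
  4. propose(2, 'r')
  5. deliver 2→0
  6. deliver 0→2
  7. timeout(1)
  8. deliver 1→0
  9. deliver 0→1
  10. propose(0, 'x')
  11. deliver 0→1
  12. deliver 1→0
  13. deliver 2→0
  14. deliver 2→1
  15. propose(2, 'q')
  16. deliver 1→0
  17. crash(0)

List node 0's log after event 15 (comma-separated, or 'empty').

empty

1. timeout(2):  <2:cand t1 ->
2. deliver 2→1:  <1:foll t1 ->
3. deliver 1→2:  <2:lead t1 ->
4. propose(2,'r'):  <2:lead t1 r>
5. deliver 2→0:  <0:foll t1 ->
6. deliver 0→2:  nop
7. timeout(1):  <1:cand t2 ->
8. deliver 1→0:  <0:foll t2 ->
9. deliver 0→1:  <1:lead t2 ->
10. propose(0,'x'):  nop
11. deliver 0→1:  nop
12. deliver 1→0:  nop
13. deliver 2→0:  nop
14. deliver 2→1:  nop
15. propose(2,'q'):  <2:lead t1 r,q>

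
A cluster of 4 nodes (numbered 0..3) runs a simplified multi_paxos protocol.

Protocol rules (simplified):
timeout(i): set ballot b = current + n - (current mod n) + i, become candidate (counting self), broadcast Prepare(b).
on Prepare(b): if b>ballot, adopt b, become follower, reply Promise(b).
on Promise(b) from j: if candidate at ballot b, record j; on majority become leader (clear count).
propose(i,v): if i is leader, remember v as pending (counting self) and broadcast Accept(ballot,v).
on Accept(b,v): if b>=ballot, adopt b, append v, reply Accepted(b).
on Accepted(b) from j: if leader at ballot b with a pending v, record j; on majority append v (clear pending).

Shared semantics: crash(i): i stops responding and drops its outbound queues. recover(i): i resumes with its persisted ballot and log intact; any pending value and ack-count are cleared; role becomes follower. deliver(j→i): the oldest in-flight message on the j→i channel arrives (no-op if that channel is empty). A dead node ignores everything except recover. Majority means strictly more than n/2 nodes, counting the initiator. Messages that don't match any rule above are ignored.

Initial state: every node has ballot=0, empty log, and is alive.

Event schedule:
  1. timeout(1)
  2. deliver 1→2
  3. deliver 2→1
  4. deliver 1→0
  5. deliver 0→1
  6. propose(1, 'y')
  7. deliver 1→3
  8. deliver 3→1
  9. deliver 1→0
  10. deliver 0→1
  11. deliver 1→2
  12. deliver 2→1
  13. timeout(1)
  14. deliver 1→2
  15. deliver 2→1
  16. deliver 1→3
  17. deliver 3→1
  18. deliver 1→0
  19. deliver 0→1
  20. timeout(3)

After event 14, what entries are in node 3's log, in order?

1. timeout(1):  <1:cand b5 ->
2. deliver 1→2:  <2:foll b5 ->
3. deliver 2→1:  nop
4. deliver 1→0:  <0:foll b5 ->
5. deliver 0→1:  <1:lead b5 ->
6. propose(1,'y'):  nop
7. deliver 1→3:  <3:foll b5 ->
8. deliver 3→1:  nop
9. deliver 1→0:  <0:foll b5 y>
10. deliver 0→1:  nop
11. deliver 1→2:  <2:foll b5 y>
12. deliver 2→1:  <1:lead b5 y>
13. timeout(1):  <1:cand b9 y>
14. deliver 1→2:  <2:foll b9 y>

empty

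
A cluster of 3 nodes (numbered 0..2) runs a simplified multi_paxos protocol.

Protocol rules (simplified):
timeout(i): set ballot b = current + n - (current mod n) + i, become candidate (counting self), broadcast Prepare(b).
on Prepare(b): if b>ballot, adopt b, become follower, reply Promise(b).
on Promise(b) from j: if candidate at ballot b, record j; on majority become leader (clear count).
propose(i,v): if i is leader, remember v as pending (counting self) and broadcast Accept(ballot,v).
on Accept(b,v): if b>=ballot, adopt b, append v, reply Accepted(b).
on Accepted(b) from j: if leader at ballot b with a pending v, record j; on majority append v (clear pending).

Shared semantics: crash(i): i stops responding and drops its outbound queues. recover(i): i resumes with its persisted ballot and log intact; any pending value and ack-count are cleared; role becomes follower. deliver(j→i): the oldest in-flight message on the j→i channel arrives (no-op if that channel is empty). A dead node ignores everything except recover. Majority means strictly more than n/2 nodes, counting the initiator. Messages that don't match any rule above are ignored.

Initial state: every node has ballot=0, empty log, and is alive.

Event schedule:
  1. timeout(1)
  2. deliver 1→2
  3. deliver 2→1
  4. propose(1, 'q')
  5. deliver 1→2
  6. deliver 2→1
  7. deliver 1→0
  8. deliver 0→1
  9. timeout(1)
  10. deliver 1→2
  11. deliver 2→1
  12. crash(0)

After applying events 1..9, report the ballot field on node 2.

step 1 timeout(1): 1={cand,b=4,log=-}
step 2 deliver 1→2: 2={foll,b=4,log=-}
step 3 deliver 2→1: 1={lead,b=4,log=-}
step 4 propose(1,'q'): —
step 5 deliver 1→2: 2={foll,b=4,log=q}
step 6 deliver 2→1: 1={lead,b=4,log=q}
step 7 deliver 1→0: 0={foll,b=4,log=-}
step 8 deliver 0→1: —
step 9 timeout(1): 1={cand,b=7,log=q}

4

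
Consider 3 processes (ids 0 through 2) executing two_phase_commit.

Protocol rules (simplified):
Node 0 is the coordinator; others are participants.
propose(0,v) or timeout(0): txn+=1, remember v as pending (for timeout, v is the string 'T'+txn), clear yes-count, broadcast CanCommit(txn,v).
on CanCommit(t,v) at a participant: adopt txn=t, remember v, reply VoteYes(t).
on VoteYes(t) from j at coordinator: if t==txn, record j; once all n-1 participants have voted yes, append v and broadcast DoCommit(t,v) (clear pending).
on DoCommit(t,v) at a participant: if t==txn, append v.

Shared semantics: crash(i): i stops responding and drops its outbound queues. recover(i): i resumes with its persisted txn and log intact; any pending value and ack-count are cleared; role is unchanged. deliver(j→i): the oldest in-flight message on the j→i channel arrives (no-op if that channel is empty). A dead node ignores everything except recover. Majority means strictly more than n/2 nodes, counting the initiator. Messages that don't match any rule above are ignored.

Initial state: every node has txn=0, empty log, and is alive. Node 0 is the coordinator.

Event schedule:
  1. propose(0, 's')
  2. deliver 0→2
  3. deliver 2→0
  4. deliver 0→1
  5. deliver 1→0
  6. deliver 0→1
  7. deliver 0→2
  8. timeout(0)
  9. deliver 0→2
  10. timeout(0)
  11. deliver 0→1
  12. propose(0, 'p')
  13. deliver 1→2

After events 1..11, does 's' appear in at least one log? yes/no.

yes

e1 propose(0,'s'): 0[coor,t=1,-]
e2 deliver 0→2: 2[part,t=1,-]
e3 deliver 2→0: ·
e4 deliver 0→1: 1[part,t=1,-]
e5 deliver 1→0: 0[coor,t=1,s]
e6 deliver 0→1: 1[part,t=1,s]
e7 deliver 0→2: 2[part,t=1,s]
e8 timeout(0): 0[coor,t=2,s]
e9 deliver 0→2: 2[part,t=2,s]
e10 timeout(0): 0[coor,t=3,s]
e11 deliver 0→1: 1[part,t=2,s]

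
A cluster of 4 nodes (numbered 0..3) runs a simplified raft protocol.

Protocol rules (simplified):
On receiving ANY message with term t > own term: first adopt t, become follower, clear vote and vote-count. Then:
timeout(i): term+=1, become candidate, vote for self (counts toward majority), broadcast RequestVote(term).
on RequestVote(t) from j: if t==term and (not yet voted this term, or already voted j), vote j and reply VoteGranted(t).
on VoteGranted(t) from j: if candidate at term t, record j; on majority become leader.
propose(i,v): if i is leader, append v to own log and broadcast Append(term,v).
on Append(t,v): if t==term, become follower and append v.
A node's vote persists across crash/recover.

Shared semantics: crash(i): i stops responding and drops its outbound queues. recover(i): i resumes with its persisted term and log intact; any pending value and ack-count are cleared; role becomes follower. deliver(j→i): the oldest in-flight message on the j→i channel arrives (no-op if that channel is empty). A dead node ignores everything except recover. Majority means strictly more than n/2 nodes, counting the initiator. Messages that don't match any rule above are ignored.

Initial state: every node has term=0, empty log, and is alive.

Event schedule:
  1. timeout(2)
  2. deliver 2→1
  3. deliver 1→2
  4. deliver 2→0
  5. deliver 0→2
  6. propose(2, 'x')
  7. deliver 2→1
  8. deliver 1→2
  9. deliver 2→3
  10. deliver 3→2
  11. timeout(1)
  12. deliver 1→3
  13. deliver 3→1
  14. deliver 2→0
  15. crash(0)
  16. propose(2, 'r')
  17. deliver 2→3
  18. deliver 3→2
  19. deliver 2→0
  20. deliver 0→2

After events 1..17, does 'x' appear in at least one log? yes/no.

after 1 — timeout(2): n2:cand/t1/[-]
after 2 — deliver 2→1: n1:foll/t1/[-]
after 3 — deliver 1→2: ·
after 4 — deliver 2→0: n0:foll/t1/[-]
after 5 — deliver 0→2: n2:lead/t1/[-]
after 6 — propose(2,'x'): n2:lead/t1/[x]
after 7 — deliver 2→1: n1:foll/t1/[x]
after 8 — deliver 1→2: ·
after 9 — deliver 2→3: n3:foll/t1/[-]
after 10 — deliver 3→2: ·
after 11 — timeout(1): n1:cand/t2/[x]
after 12 — deliver 1→3: n3:foll/t2/[-]
after 13 — deliver 3→1: ·
after 14 — deliver 2→0: n0:foll/t1/[x]
after 15 — crash(0): n0:✗foll/t1/[x]
after 16 — propose(2,'r'): n2:lead/t1/[x,r]
after 17 — deliver 2→3: ·

yes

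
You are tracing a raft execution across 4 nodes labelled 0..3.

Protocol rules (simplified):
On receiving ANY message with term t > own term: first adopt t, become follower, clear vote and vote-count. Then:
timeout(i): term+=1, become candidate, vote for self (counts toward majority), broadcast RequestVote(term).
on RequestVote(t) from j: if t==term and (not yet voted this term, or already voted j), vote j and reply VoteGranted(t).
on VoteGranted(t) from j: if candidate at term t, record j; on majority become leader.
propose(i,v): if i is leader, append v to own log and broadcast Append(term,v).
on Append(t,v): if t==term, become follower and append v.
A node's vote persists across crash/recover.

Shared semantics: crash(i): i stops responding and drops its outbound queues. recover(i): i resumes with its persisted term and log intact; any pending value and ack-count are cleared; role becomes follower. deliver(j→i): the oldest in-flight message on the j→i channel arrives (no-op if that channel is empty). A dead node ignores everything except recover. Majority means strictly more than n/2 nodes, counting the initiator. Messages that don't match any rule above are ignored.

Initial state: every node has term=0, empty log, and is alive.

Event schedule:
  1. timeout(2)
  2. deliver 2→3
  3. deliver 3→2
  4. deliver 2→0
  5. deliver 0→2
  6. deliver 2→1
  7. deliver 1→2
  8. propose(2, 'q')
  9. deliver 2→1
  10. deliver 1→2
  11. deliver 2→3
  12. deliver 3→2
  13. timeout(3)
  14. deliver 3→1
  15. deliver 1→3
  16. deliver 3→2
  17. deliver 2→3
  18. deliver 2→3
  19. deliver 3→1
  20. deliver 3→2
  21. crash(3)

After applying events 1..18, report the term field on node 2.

e1 timeout(2): 2[cand,t=1,-]
e2 deliver 2→3: 3[foll,t=1,-]
e3 deliver 3→2: ·
e4 deliver 2→0: 0[foll,t=1,-]
e5 deliver 0→2: 2[lead,t=1,-]
e6 deliver 2→1: 1[foll,t=1,-]
e7 deliver 1→2: ·
e8 propose(2,'q'): 2[lead,t=1,q]
e9 deliver 2→1: 1[foll,t=1,q]
e10 deliver 1→2: ·
e11 deliver 2→3: 3[foll,t=1,q]
e12 deliver 3→2: ·
e13 timeout(3): 3[cand,t=2,q]
e14 deliver 3→1: 1[foll,t=2,q]
e15 deliver 1→3: ·
e16 deliver 3→2: 2[foll,t=2,q]
e17 deliver 2→3: 3[lead,t=2,q]
e18 deliver 2→3: ·

2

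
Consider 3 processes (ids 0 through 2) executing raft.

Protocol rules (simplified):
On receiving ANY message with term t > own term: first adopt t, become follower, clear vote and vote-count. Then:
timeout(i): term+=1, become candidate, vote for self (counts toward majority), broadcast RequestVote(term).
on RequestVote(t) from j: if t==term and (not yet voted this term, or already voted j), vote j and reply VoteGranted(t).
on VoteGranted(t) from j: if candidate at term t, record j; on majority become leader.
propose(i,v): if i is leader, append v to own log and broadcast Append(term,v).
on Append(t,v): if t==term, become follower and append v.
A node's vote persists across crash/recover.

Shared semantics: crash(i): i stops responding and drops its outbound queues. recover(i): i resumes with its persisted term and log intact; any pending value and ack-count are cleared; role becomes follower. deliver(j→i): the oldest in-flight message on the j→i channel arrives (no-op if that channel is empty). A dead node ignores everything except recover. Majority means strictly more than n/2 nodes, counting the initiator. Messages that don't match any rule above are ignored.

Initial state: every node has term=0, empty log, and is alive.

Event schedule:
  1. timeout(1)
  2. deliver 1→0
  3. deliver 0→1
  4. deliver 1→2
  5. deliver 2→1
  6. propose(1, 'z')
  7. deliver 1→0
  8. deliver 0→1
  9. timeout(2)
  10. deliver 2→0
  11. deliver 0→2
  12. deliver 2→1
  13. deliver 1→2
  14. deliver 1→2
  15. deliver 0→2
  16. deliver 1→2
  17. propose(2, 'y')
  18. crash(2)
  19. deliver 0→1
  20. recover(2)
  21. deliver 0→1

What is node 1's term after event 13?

2

e1 timeout(1): 1[cand,t=1,-]
e2 deliver 1→0: 0[foll,t=1,-]
e3 deliver 0→1: 1[lead,t=1,-]
e4 deliver 1→2: 2[foll,t=1,-]
e5 deliver 2→1: ·
e6 propose(1,'z'): 1[lead,t=1,z]
e7 deliver 1→0: 0[foll,t=1,z]
e8 deliver 0→1: ·
e9 timeout(2): 2[cand,t=2,-]
e10 deliver 2→0: 0[foll,t=2,z]
e11 deliver 0→2: 2[lead,t=2,-]
e12 deliver 2→1: 1[foll,t=2,z]
e13 deliver 1→2: ·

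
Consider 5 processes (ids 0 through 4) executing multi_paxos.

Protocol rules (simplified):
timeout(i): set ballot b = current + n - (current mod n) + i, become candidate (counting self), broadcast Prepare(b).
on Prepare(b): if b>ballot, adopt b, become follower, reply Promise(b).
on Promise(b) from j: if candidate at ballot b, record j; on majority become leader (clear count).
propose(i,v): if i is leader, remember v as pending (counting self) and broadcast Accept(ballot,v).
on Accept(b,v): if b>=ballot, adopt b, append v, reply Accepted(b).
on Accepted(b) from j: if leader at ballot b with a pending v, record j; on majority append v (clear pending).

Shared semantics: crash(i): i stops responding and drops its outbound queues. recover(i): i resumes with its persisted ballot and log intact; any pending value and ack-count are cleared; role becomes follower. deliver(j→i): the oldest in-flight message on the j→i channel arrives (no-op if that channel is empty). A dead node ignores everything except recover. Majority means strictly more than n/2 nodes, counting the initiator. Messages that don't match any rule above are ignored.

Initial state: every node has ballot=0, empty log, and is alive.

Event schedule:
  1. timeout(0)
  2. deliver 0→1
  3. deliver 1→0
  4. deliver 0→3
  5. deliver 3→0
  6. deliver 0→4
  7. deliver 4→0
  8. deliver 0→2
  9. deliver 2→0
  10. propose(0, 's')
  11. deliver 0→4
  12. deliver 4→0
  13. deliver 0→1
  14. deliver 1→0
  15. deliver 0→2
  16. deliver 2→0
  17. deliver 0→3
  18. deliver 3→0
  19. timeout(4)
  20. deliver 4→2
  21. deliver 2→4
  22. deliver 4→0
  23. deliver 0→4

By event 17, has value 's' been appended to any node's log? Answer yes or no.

yes

1. timeout(0):  <0:cand b5 ->
2. deliver 0→1:  <1:foll b5 ->
3. deliver 1→0:  nop
4. deliver 0→3:  <3:foll b5 ->
5. deliver 3→0:  <0:lead b5 ->
6. deliver 0→4:  <4:foll b5 ->
7. deliver 4→0:  nop
8. deliver 0→2:  <2:foll b5 ->
9. deliver 2→0:  nop
10. propose(0,'s'):  nop
11. deliver 0→4:  <4:foll b5 s>
12. deliver 4→0:  nop
13. deliver 0→1:  <1:foll b5 s>
14. deliver 1→0:  <0:lead b5 s>
15. deliver 0→2:  <2:foll b5 s>
16. deliver 2→0:  nop
17. deliver 0→3:  <3:foll b5 s>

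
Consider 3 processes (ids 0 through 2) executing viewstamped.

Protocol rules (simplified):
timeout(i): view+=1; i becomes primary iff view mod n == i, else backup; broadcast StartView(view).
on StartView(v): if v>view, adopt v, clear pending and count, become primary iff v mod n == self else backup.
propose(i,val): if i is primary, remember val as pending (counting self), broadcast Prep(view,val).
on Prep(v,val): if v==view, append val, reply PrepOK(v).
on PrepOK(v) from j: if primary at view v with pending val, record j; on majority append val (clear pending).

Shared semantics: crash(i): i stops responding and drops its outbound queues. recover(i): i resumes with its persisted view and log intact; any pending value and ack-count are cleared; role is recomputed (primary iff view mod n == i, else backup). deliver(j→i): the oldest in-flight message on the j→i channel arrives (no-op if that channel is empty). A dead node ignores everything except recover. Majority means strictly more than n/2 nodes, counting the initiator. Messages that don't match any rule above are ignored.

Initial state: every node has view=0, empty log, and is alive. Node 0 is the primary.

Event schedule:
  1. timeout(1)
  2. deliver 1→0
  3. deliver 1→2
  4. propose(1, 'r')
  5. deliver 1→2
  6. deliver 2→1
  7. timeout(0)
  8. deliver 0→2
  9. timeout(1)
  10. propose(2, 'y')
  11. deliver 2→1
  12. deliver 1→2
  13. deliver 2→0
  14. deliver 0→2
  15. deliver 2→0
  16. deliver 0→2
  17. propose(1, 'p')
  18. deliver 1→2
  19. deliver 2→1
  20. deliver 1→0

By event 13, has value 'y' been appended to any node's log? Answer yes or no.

yes

step 1 timeout(1): 1={prim,v=1,log=-}
step 2 deliver 1→0: 0={back,v=1,log=-}
step 3 deliver 1→2: 2={back,v=1,log=-}
step 4 propose(1,'r'): —
step 5 deliver 1→2: 2={back,v=1,log=r}
step 6 deliver 2→1: 1={prim,v=1,log=r}
step 7 timeout(0): 0={back,v=2,log=-}
step 8 deliver 0→2: 2={prim,v=2,log=r}
step 9 timeout(1): 1={back,v=2,log=r}
step 10 propose(2,'y'): —
step 11 deliver 2→1: 1={back,v=2,log=r,y}
step 12 deliver 1→2: —
step 13 deliver 2→0: 0={back,v=2,log=y}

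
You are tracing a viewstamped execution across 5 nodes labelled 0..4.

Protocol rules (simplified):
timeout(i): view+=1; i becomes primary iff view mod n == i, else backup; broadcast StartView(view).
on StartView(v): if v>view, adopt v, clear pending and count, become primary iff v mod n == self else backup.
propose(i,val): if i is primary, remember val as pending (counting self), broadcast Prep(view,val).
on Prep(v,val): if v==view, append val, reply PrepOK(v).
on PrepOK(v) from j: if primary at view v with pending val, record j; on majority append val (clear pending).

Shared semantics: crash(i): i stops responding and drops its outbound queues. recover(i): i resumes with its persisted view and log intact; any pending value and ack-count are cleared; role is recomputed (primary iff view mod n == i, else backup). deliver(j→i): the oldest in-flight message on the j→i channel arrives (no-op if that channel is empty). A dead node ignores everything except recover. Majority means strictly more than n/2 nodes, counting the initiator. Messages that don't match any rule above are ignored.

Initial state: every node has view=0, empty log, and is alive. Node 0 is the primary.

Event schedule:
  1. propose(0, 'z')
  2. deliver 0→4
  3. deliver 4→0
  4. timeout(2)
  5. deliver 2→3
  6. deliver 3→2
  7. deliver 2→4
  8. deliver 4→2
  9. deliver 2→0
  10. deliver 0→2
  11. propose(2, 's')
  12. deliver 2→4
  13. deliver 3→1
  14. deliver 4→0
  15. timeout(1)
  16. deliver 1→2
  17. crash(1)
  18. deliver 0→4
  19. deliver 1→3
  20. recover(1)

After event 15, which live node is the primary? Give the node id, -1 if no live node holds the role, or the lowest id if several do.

1

[1] propose(0,'z') → ∅
[2] deliver 0→4 → N4(back v0 [z])
[3] deliver 4→0 → ∅
[4] timeout(2) → N2(back v1 [-])
[5] deliver 2→3 → N3(back v1 [-])
[6] deliver 3→2 → ∅
[7] deliver 2→4 → N4(back v1 [z])
[8] deliver 4→2 → ∅
[9] deliver 2→0 → N0(back v1 [-])
[10] deliver 0→2 → ∅
[11] propose(2,'s') → ∅
[12] deliver 2→4 → ∅
[13] deliver 3→1 → ∅
[14] deliver 4→0 → ∅
[15] timeout(1) → N1(prim v1 [-])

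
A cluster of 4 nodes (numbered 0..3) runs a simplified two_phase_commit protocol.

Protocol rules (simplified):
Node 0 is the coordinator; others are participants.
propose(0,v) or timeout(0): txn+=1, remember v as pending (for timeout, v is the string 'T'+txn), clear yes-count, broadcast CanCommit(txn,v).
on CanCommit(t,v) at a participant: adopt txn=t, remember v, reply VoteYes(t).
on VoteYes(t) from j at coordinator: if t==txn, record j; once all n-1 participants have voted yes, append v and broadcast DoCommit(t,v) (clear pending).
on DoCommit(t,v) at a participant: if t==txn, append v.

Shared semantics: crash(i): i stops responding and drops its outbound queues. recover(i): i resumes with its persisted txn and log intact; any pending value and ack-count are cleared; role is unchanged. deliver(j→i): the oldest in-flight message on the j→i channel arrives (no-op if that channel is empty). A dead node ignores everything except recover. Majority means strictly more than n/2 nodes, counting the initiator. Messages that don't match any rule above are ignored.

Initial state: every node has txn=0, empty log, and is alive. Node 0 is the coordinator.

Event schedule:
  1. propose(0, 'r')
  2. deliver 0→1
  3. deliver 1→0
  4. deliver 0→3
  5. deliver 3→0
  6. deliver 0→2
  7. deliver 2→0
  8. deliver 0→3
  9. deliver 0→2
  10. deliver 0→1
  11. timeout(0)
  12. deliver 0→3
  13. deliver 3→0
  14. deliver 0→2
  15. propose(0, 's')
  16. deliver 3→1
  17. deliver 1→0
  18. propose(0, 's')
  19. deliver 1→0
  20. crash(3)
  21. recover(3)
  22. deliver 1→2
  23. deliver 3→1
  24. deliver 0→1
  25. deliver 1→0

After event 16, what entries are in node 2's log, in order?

[1] propose(0,'r') → N0(coor t1 [-])
[2] deliver 0→1 → N1(part t1 [-])
[3] deliver 1→0 → ∅
[4] deliver 0→3 → N3(part t1 [-])
[5] deliver 3→0 → ∅
[6] deliver 0→2 → N2(part t1 [-])
[7] deliver 2→0 → N0(coor t1 [r])
[8] deliver 0→3 → N3(part t1 [r])
[9] deliver 0→2 → N2(part t1 [r])
[10] deliver 0→1 → N1(part t1 [r])
[11] timeout(0) → N0(coor t2 [r])
[12] deliver 0→3 → N3(part t2 [r])
[13] deliver 3→0 → ∅
[14] deliver 0→2 → N2(part t2 [r])
[15] propose(0,'s') → N0(coor t3 [r])
[16] deliver 3→1 → ∅

r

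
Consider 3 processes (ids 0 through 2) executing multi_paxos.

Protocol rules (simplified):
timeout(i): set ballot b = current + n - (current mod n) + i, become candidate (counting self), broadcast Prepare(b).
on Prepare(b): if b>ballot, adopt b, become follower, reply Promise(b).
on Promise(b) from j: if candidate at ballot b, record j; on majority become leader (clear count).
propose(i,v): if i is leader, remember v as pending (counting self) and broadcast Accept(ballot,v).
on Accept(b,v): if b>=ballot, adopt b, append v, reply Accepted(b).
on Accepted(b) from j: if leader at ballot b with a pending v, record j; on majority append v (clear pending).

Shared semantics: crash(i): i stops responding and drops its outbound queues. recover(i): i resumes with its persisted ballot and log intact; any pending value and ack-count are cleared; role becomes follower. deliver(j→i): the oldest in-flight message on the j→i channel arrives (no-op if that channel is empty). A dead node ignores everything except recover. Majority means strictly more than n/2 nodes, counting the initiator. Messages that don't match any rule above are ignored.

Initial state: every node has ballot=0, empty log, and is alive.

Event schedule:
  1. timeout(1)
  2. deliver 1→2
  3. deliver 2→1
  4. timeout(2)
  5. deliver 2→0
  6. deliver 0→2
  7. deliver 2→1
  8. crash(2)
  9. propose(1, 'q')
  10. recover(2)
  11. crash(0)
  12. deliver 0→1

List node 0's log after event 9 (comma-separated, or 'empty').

empty

1. timeout(1):  <1:cand b4 ->
2. deliver 1→2:  <2:foll b4 ->
3. deliver 2→1:  <1:lead b4 ->
4. timeout(2):  <2:cand b8 ->
5. deliver 2→0:  <0:foll b8 ->
6. deliver 0→2:  <2:lead b8 ->
7. deliver 2→1:  <1:foll b8 ->
8. crash(2):  <2:✗lead b8 ->
9. propose(1,'q'):  nop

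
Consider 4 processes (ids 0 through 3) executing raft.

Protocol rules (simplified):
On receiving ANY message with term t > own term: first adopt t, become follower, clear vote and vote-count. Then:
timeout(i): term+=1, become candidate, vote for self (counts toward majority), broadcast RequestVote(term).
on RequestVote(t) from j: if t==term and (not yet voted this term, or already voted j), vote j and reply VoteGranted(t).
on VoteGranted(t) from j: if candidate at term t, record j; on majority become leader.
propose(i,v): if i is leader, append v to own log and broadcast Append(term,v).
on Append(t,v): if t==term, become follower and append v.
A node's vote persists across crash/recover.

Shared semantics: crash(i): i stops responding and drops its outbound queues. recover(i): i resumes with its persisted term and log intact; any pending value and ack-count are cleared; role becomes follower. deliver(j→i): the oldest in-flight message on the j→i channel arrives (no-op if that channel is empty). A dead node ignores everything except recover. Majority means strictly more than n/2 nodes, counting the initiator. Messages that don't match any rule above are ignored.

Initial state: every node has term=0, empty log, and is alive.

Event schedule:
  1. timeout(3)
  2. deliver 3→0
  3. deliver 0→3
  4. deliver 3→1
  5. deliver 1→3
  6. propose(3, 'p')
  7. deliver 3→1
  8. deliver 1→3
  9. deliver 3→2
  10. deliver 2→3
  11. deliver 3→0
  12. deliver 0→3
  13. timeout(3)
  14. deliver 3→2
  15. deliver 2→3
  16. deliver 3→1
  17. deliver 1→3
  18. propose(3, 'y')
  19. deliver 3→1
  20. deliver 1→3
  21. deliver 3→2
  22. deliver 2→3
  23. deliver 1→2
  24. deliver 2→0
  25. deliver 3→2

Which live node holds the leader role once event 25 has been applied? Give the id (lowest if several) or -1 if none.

3

[1] timeout(3) → N3(cand t1 [-])
[2] deliver 3→0 → N0(foll t1 [-])
[3] deliver 0→3 → ∅
[4] deliver 3→1 → N1(foll t1 [-])
[5] deliver 1→3 → N3(lead t1 [-])
[6] propose(3,'p') → N3(lead t1 [p])
[7] deliver 3→1 → N1(foll t1 [p])
[8] deliver 1→3 → ∅
[9] deliver 3→2 → N2(foll t1 [-])
[10] deliver 2→3 → ∅
[11] deliver 3→0 → N0(foll t1 [p])
[12] deliver 0→3 → ∅
[13] timeout(3) → N3(cand t2 [p])
[14] deliver 3→2 → N2(foll t1 [p])
[15] deliver 2→3 → ∅
[16] deliver 3→1 → N1(foll t2 [p])
[17] deliver 1→3 → ∅
[18] propose(3,'y') → ∅
[19] deliver 3→1 → ∅
[20] deliver 1→3 → ∅
[21] deliver 3→2 → N2(foll t2 [p])
[22] deliver 2→3 → N3(lead t2 [p])
[23] deliver 1→2 → ∅
[24] deliver 2→0 → ∅
[25] deliver 3→2 → ∅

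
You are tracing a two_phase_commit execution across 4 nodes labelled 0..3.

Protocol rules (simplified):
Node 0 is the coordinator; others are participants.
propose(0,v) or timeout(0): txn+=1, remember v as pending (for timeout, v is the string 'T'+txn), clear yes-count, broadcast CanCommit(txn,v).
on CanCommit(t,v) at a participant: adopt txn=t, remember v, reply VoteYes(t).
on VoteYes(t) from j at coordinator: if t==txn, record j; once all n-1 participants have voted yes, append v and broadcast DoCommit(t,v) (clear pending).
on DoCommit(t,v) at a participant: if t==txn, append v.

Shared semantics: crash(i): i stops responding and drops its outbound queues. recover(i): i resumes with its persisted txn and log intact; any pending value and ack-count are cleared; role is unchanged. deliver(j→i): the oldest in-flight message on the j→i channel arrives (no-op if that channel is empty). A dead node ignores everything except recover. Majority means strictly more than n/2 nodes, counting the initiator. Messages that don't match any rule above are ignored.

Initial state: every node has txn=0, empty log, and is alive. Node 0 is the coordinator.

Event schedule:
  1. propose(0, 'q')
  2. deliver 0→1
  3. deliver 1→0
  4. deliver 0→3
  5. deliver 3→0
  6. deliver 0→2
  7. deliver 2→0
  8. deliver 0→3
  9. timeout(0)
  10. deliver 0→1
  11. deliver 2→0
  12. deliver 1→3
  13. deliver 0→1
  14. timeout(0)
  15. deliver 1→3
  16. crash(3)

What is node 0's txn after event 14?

step 1 propose(0,'q'): 0={coor,t=1,log=-}
step 2 deliver 0→1: 1={part,t=1,log=-}
step 3 deliver 1→0: —
step 4 deliver 0→3: 3={part,t=1,log=-}
step 5 deliver 3→0: —
step 6 deliver 0→2: 2={part,t=1,log=-}
step 7 deliver 2→0: 0={coor,t=1,log=q}
step 8 deliver 0→3: 3={part,t=1,log=q}
step 9 timeout(0): 0={coor,t=2,log=q}
step 10 deliver 0→1: 1={part,t=1,log=q}
step 11 deliver 2→0: —
step 12 deliver 1→3: —
step 13 deliver 0→1: 1={part,t=2,log=q}
step 14 timeout(0): 0={coor,t=3,log=q}

3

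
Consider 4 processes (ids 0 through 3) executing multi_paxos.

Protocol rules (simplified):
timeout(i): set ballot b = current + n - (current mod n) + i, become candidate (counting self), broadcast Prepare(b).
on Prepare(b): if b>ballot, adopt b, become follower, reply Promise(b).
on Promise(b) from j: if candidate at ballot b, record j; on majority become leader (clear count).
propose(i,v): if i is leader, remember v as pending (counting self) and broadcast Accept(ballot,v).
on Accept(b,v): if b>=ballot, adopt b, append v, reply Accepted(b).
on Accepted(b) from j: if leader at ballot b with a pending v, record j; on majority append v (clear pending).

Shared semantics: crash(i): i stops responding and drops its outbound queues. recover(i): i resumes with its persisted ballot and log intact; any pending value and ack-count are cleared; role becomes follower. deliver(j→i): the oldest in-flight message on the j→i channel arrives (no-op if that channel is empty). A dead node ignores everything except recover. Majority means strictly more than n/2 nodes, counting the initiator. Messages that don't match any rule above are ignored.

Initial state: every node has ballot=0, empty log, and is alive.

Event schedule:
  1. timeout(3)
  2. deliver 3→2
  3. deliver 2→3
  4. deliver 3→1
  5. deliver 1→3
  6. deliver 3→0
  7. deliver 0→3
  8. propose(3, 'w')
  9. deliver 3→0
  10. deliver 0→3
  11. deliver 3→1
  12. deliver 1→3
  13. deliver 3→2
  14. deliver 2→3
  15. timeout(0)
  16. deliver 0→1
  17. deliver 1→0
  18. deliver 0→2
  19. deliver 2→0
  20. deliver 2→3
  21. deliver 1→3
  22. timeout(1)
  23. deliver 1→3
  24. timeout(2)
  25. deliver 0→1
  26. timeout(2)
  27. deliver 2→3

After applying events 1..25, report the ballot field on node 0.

[1] timeout(3) → N3(cand b7 [-])
[2] deliver 3→2 → N2(foll b7 [-])
[3] deliver 2→3 → ∅
[4] deliver 3→1 → N1(foll b7 [-])
[5] deliver 1→3 → N3(lead b7 [-])
[6] deliver 3→0 → N0(foll b7 [-])
[7] deliver 0→3 → ∅
[8] propose(3,'w') → ∅
[9] deliver 3→0 → N0(foll b7 [w])
[10] deliver 0→3 → ∅
[11] deliver 3→1 → N1(foll b7 [w])
[12] deliver 1→3 → N3(lead b7 [w])
[13] deliver 3→2 → N2(foll b7 [w])
[14] deliver 2→3 → ∅
[15] timeout(0) → N0(cand b8 [w])
[16] deliver 0→1 → N1(foll b8 [w])
[17] deliver 1→0 → ∅
[18] deliver 0→2 → N2(foll b8 [w])
[19] deliver 2→0 → N0(lead b8 [w])
[20] deliver 2→3 → ∅
[21] deliver 1→3 → ∅
[22] timeout(1) → N1(cand b13 [w])
[23] deliver 1→3 → N3(foll b13 [w])
[24] timeout(2) → N2(cand b14 [w])
[25] deliver 0→1 → ∅

8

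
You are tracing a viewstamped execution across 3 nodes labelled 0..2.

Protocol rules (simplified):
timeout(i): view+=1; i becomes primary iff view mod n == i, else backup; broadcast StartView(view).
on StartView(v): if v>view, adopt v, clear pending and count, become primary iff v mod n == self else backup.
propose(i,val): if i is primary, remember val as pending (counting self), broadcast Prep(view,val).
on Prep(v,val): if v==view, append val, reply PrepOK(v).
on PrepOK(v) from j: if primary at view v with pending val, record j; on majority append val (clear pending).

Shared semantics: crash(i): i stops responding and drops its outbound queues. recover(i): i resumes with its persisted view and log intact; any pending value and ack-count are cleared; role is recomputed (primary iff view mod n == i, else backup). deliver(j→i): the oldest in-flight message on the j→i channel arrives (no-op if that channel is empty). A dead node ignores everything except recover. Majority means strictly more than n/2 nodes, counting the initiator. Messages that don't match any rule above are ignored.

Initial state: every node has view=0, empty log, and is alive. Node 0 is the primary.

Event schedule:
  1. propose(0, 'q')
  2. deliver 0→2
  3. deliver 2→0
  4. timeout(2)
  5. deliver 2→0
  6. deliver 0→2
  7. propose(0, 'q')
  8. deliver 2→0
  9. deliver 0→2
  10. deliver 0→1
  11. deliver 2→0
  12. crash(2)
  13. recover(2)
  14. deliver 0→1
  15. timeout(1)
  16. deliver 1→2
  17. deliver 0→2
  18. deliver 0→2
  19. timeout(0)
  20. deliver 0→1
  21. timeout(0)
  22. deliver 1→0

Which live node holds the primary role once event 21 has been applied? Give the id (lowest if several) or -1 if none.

0

e1 propose(0,'q'): ·
e2 deliver 0→2: 2[back,v=0,q]
e3 deliver 2→0: 0[prim,v=0,q]
e4 timeout(2): 2[back,v=1,q]
e5 deliver 2→0: 0[back,v=1,q]
e6 deliver 0→2: ·
e7 propose(0,'q'): ·
e8 deliver 2→0: ·
e9 deliver 0→2: ·
e10 deliver 0→1: 1[back,v=0,q]
e11 deliver 2→0: ·
e12 crash(2): 2[✗back,v=1,q]
e13 recover(2): 2[back,v=1,q]
e14 deliver 0→1: ·
e15 timeout(1): 1[prim,v=1,q]
e16 deliver 1→2: ·
e17 deliver 0→2: ·
e18 deliver 0→2: ·
e19 timeout(0): 0[back,v=2,q]
e20 deliver 0→1: 1[back,v=2,q]
e21 timeout(0): 0[prim,v=3,q]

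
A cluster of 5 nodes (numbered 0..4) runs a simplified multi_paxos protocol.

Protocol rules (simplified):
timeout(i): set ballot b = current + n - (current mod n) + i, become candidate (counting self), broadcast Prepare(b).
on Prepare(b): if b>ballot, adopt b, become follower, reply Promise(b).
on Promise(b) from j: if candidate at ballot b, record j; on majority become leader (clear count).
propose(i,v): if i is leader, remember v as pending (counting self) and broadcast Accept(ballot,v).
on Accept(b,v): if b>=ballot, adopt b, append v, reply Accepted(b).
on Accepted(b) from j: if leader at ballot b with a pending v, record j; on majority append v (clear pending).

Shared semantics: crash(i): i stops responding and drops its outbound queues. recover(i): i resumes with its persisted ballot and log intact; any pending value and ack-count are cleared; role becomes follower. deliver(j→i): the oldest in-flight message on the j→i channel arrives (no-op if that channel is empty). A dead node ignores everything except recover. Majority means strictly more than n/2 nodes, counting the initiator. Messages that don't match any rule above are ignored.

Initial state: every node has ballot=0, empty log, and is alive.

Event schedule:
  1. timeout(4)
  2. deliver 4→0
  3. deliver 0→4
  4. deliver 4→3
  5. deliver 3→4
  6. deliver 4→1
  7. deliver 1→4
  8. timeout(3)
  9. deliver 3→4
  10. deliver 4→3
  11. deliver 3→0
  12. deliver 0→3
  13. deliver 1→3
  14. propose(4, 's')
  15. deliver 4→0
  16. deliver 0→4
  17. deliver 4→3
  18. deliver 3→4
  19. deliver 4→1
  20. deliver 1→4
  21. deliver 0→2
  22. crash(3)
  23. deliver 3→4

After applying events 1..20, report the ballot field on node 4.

13

1. timeout(4):  <4:cand b9 ->
2. deliver 4→0:  <0:foll b9 ->
3. deliver 0→4:  nop
4. deliver 4→3:  <3:foll b9 ->
5. deliver 3→4:  <4:lead b9 ->
6. deliver 4→1:  <1:foll b9 ->
7. deliver 1→4:  nop
8. timeout(3):  <3:cand b13 ->
9. deliver 3→4:  <4:foll b13 ->
10. deliver 4→3:  nop
11. deliver 3→0:  <0:foll b13 ->
12. deliver 0→3:  <3:lead b13 ->
13. deliver 1→3:  nop
14. propose(4,'s'):  nop
15. deliver 4→0:  nop
16. deliver 0→4:  nop
17. deliver 4→3:  nop
18. deliver 3→4:  nop
19. deliver 4→1:  nop
20. deliver 1→4:  nop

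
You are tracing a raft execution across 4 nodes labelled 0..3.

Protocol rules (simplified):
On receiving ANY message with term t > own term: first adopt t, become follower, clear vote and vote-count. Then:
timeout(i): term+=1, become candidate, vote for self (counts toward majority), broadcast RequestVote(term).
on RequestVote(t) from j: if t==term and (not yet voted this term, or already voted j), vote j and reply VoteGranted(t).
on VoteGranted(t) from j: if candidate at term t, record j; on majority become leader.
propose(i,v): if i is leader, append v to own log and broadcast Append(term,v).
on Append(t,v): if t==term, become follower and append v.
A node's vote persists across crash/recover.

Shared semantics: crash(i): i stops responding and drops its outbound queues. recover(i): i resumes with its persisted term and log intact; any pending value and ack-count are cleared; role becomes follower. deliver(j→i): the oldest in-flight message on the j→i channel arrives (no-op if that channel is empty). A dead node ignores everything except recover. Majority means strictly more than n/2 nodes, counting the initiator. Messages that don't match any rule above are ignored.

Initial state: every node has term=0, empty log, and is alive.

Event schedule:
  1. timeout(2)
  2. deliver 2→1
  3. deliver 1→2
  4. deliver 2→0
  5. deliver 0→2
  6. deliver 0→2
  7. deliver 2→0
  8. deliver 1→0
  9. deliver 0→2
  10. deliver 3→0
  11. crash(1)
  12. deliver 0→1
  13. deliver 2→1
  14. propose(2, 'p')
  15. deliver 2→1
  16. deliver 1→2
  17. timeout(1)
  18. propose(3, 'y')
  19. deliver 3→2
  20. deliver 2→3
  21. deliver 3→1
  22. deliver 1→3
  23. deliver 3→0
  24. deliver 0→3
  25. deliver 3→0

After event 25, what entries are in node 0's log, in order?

empty

[1] timeout(2) → N2(cand t1 [-])
[2] deliver 2→1 → N1(foll t1 [-])
[3] deliver 1→2 → ∅
[4] deliver 2→0 → N0(foll t1 [-])
[5] deliver 0→2 → N2(lead t1 [-])
[6] deliver 0→2 → ∅
[7] deliver 2→0 → ∅
[8] deliver 1→0 → ∅
[9] deliver 0→2 → ∅
[10] deliver 3→0 → ∅
[11] crash(1) → N1(✗foll t1 [-])
[12] deliver 0→1 → ∅
[13] deliver 2→1 → ∅
[14] propose(2,'p') → N2(lead t1 [p])
[15] deliver 2→1 → ∅
[16] deliver 1→2 → ∅
[17] timeout(1) → ∅
[18] propose(3,'y') → ∅
[19] deliver 3→2 → ∅
[20] deliver 2→3 → N3(foll t1 [-])
[21] deliver 3→1 → ∅
[22] deliver 1→3 → ∅
[23] deliver 3→0 → ∅
[24] deliver 0→3 → ∅
[25] deliver 3→0 → ∅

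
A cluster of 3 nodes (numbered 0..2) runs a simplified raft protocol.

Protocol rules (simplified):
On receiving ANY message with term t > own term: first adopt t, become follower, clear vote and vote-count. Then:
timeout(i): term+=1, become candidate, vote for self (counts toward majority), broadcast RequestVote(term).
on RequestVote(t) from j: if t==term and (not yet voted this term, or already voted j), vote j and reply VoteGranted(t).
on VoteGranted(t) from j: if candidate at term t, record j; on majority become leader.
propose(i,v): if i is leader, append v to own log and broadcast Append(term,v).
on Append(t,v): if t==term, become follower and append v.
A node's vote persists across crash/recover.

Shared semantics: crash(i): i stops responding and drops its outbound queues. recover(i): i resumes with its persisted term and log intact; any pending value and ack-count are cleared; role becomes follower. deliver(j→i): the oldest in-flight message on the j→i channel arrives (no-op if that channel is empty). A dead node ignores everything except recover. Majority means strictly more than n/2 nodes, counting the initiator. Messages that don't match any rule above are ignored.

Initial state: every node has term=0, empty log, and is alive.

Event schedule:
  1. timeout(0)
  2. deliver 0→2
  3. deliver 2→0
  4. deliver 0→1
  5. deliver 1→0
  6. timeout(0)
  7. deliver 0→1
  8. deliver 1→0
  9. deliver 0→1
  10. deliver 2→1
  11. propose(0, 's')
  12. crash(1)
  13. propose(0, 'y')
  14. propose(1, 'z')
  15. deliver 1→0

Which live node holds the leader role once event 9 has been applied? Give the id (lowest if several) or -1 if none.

0

[1] timeout(0) → N0(cand t1 [-])
[2] deliver 0→2 → N2(foll t1 [-])
[3] deliver 2→0 → N0(lead t1 [-])
[4] deliver 0→1 → N1(foll t1 [-])
[5] deliver 1→0 → ∅
[6] timeout(0) → N0(cand t2 [-])
[7] deliver 0→1 → N1(foll t2 [-])
[8] deliver 1→0 → N0(lead t2 [-])
[9] deliver 0→1 → ∅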